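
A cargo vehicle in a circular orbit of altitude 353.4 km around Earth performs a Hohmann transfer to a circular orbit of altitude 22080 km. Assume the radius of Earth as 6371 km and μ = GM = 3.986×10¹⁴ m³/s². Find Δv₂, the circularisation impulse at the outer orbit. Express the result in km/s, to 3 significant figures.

Δv ≈ 1.43 km/s

r₁ = 6371 + 353.4 = 6724.4 km = 6.7244×10⁶ m.
r₂ = 6371 + 22080 = 28451 km = 2.8451×10⁷ m.
Transfer ellipse a_t = (r₁ + r₂)/2 = 1.759×10⁷ m.
At r₁: circular v_c1 = √(μ/r₁) = 7699 m/s; transfer-perigee v_p = √[μ(2/r₁ − 1/a_t)] = 9792 m/s.
At r₂: circular v_c2 = √(μ/r₂) = 3743 m/s; transfer-apogee v_a = √[μ(2/r₂ − 1/a_t)] = 2314 m/s.
Δv₂ = v_c2 − v_a = 1429 m/s.
= 1.429 km/s.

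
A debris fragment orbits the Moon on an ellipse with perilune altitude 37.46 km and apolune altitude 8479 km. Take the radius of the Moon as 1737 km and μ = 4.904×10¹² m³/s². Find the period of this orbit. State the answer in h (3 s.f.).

T ≈ 11.6 h

r_p = 1737 + 37.46 = 1774.5 km = 1.7745×10⁶ m.
r_a = 1737 + 8479 = 10216 km = 1.0216×10⁷ m.
Semi-major axis a = (r_p + r_a)/2 = (1774.5 + 10216)/2 = 5995.2 km = 5.995×10⁶ m.
By Kepler's third law T = 2π√(a³/μ) = 2π × 6.629×10³ = 4.165×10⁴ s.
= 11.57 h.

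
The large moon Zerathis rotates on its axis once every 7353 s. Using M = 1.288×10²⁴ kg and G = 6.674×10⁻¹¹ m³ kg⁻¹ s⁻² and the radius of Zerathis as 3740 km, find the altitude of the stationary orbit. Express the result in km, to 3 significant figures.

μ = GM = 6.674×10⁻¹¹ × 1.288×10²⁴ = 8.596×10¹³ m³/s².
A synchronous orbit has period T, so by Kepler's third law a = (μT²/4π²)^(1/3).
μT²/4π² = 8.596×10¹³ × (7.353×10³)² / 39.48 = 1.177×10²⁰ m³.
a = 4.901×10⁶ m = 4901.1 km.
Altitude h = a − R = 4901.1 − 3740 = 1161.1 km.

h_sync ≈ 1160 km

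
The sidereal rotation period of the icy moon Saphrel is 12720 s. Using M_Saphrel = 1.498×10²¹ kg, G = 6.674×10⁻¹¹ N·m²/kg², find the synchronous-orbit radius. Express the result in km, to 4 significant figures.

r_sync ≈ 742.7 km

μ = GM = 6.674×10⁻¹¹ × 1.498×10²¹ = 9.998×10¹⁰ m³/s².
A synchronous orbit has period T, so by Kepler's third law a = (μT²/4π²)^(1/3).
μT²/4π² = 9.998×10¹⁰ × (1.272×10⁴)² / 39.48 = 4.097×10¹⁷ m³.
a = 7.427×10⁵ m = 742.74 km.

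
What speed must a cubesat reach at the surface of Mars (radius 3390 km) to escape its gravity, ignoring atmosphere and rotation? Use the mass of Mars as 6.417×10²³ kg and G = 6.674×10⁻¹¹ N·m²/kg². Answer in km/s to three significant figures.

v_esc ≈ 5.03 km/s

μ = GM = 6.674×10⁻¹¹ × 6.417×10²³ = 4.283×10¹³ m³/s².
r = R = 3.390×10⁶ m.
Escape speed v_esc = √(2μ/r) = √(2 × 4.283×10¹³ / 3.390×10⁶) = √(2.527×10⁷) = 5027 m/s.
= 5.027 km/s.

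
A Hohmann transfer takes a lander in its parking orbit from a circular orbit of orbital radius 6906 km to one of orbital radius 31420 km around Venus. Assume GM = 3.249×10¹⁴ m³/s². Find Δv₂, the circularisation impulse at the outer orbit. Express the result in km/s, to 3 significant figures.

r₁ = 6906 km = 6.906×10⁶ m.
r₂ = 31420 km = 3.142×10⁷ m.
Transfer ellipse a_t = (r₁ + r₂)/2 = 1.916×10⁷ m.
At r₁: circular v_c1 = √(μ/r₁) = 6859 m/s; transfer-periapsis v_p = √[μ(2/r₁ − 1/a_t)] = 8783 m/s.
At r₂: circular v_c2 = √(μ/r₂) = 3216 m/s; transfer-apoapsis v_a = √[μ(2/r₂ − 1/a_t)] = 1930 m/s.
Δv₂ = v_c2 − v_a = 1285 m/s.
= 1.285 km/s.

Δv ≈ 1.29 km/s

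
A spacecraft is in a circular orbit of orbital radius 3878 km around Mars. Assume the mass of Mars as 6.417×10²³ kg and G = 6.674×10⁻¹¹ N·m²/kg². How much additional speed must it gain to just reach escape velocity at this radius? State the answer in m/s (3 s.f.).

μ = GM = 6.674×10⁻¹¹ × 6.417×10²³ = 4.283×10¹³ m³/s².
r = 3878 km = 3.878×10⁶ m.
Circular speed v_c = √(μ/r) = 3323 m/s.
Escape speed v_esc = √(2μ/r) = √2 × v_c = 4700 m/s.
Δv = v_esc − v_c = 1377 m/s.

Δv ≈ 1380 m/s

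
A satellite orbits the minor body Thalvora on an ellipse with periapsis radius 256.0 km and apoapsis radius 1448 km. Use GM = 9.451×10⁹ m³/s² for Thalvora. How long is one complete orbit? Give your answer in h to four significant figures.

T ≈ 14.12 h

Semi-major axis a = (r_p + r_a)/2 = (256.00 + 1448.0)/2 = 852.00 km = 8.520×10⁵ m.
By Kepler's third law T = 2π√(a³/μ) = 2π × 8.089×10³ = 5.083×10⁴ s.
= 14.12 h.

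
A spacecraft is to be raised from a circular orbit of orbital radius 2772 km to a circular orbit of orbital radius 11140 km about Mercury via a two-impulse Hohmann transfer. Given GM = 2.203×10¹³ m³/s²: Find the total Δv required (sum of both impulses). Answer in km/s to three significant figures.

r₁ = 2772 km = 2.772×10⁶ m.
r₂ = 11140 km = 1.114×10⁷ m.
Transfer ellipse a_t = (r₁ + r₂)/2 = 6.956×10⁶ m.
At r₁: circular v_c1 = √(μ/r₁) = 2819 m/s; transfer-periherm v_p = √[μ(2/r₁ − 1/a_t)] = 3568 m/s.
Δv₁ = v_p − v_c1 = 748.5 m/s.
At r₂: circular v_c2 = √(μ/r₂) = 1406 m/s; transfer-apoherm v_a = √[μ(2/r₂ − 1/a_t)] = 887.7 m/s.
Δv₂ = v_c2 − v_a = 518.5 m/s.
Total Δv = Δv₁ + Δv₂ = 1267 m/s = 1.267 km/s.

Δv_total ≈ 1.27 km/s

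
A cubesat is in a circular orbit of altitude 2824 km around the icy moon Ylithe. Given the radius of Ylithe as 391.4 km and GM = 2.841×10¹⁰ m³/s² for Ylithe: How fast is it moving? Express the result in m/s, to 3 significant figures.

r = 391.4 + 2824 = 3215.4 km = 3.2154×10⁶ m.
For a circular orbit v = √(μ/r) = √(2.841×10¹⁰ / 3.215×10⁶) = √(8.836×10³) = 94.00 m/s.

v ≈ 94.0 m/s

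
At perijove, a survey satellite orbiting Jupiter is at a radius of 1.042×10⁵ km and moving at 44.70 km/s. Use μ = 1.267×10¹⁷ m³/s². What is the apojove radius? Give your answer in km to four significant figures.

r_p = 1.042×10⁸ m.
Specific energy ε = v²/2 − μ/r = -2.169×10⁸ J/kg, so a = −μ/(2ε) = 2.921×10⁸ m.
The apsides satisfy r_p + r_a = 2a, so the apojove radius is 2a − r_p = 4.800×10⁸ m = 4.7998×10⁵ km.

apojove radius ≈ 4.800×10⁵ km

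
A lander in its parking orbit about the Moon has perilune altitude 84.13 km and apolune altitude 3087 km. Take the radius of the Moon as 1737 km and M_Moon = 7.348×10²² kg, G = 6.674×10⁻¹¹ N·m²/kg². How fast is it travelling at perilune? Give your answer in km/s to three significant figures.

μ = GM = 6.674×10⁻¹¹ × 7.348×10²² = 4.904×10¹² m³/s².
r_p = 1737 + 84.13 = 1821.1 km = 1.8211×10⁶ m.
r_a = 1737 + 3087 = 4824.0 km = 4.8240×10⁶ m.
Semi-major axis a = (r_p + r_a)/2 = 3322.6 km = 3.323×10⁶ m.
Vis-viva: v² = μ(2/r − 1/a) = 4.904×10¹² × (1.098×10⁻⁶ − 3.010×10⁻⁷) = 3.910×10⁶ m²/s².
v = 1977 m/s = 1.977 km/s.

v ≈ 1.98 km/s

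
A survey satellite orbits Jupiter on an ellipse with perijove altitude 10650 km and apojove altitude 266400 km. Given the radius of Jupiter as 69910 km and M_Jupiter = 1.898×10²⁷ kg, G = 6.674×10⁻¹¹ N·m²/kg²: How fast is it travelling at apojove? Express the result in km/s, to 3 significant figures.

v ≈ 12.1 km/s

μ = GM = 6.674×10⁻¹¹ × 1.898×10²⁷ = 1.267×10¹⁷ m³/s².
r_p = 69910 + 10650 = 80560 km = 8.0560×10⁷ m.
r_a = 69910 + 266400 = 336310 km = 3.3631×10⁸ m.
Semi-major axis a = (r_p + r_a)/2 = 2.0844×10⁵ km = 2.084×10⁸ m.
Vis-viva: v² = μ(2/r − 1/a) = 1.267×10¹⁷ × (5.947×10⁻⁹ − 4.798×10⁻⁹) = 1.456×10⁸ m²/s².
v = 12070 m/s = 12.07 km/s.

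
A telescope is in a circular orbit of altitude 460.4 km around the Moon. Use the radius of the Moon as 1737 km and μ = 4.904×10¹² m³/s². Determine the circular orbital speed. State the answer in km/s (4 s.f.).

r = 1737 + 460.4 = 2197.4 km = 2.1974×10⁶ m.
For a circular orbit v = √(μ/r) = √(4.904×10¹² / 2.197×10⁶) = √(2.232×10⁶) = 1494 m/s.
That is 1.494 km/s.

v ≈ 1.494 km/s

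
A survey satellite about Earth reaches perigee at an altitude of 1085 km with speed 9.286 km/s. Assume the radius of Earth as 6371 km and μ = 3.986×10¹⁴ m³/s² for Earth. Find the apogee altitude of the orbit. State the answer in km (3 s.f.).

apogee altitude ≈ 24700 km

r_p = 6371 + 1085 = 7456.0 km = 7.456×10⁶ m.
Specific energy ε = v²/2 − μ/r = -1.035×10⁷ J/kg, so a = −μ/(2ε) = 1.926×10⁷ m.
The apsides satisfy r_p + r_a = 2a, so the apogee radius is 2a − r_p = 3.107×10⁷ m = 31073 km.
Apogee altitude = 31073 − 6371 = 24702 km.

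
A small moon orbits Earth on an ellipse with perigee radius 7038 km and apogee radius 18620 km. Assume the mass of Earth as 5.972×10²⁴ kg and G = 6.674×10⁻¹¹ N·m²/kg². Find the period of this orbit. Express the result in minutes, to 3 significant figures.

T ≈ 241 minutes

μ = GM = 6.674×10⁻¹¹ × 5.972×10²⁴ = 3.986×10¹⁴ m³/s².
Semi-major axis a = (r_p + r_a)/2 = (7038.0 + 18620)/2 = 12829 km = 1.283×10⁷ m.
By Kepler's third law T = 2π√(a³/μ) = 2π × 2.302×10³ = 1.446×10⁴ s.
= 241.0 minutes.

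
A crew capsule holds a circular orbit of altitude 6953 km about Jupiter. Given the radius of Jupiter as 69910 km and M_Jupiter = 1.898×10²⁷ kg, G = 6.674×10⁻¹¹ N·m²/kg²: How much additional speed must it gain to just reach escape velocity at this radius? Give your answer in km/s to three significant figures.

μ = GM = 6.674×10⁻¹¹ × 1.898×10²⁷ = 1.267×10¹⁷ m³/s².
r = 69910 + 6953 = 76863 km = 7.6863×10⁷ m.
Circular speed v_c = √(μ/r) = 40600 m/s.
Escape speed v_esc = √(2μ/r) = √2 × v_c = 57410 m/s.
Δv = v_esc − v_c = 16820 m/s = 16.82 km/s.

Δv ≈ 16.8 km/s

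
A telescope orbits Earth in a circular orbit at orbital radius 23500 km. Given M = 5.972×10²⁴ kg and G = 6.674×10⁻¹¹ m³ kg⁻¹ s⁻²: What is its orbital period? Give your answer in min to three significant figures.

T ≈ 598 min

μ = GM = 6.674×10⁻¹¹ × 5.972×10²⁴ = 3.986×10¹⁴ m³/s².
r = 23500 km = 2.350×10⁷ m.
Kepler's third law: T = 2π√(r³/μ) = 2π√((2.350×10⁷)³ / 3.986×10¹⁴).
r³/μ = 3.256×10⁷ s², so T = 2π × 5.706×10³ = 3.585×10⁴ s.
Converting: 3.585×10⁴ s ÷ 60.00 = 597.6 min.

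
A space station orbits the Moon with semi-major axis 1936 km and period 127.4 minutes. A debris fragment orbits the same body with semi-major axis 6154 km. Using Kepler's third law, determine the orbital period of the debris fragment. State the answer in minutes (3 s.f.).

Kepler's third law: T² ∝ a³, so T₂ = T₁ (a₂/a₁)^(3/2).
a₂/a₁ = 3.179, (a₂/a₁)^(3/2) = 5.667.
T₂ = 127.4 × 5.667 = 722.0 minutes.

T₂ ≈ 722 minutes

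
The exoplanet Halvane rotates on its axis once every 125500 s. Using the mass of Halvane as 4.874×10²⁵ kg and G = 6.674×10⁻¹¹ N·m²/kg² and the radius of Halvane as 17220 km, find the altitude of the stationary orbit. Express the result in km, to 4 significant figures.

μ = GM = 6.674×10⁻¹¹ × 4.874×10²⁵ = 3.253×10¹⁵ m³/s².
A synchronous orbit has period T, so by Kepler's third law a = (μT²/4π²)^(1/3).
μT²/4π² = 3.253×10¹⁵ × (1.255×10⁵)² / 39.48 = 1.298×10²⁴ m³.
a = 1.091×10⁸ m = 1.0908×10⁵ km.
Altitude h = a − R = 1.0908×10⁵ − 17220 = 91857 km.

h_sync ≈ 91860 km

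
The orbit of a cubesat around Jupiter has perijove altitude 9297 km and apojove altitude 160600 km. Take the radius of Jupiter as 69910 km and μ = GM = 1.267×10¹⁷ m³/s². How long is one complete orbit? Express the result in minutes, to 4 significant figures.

r_p = 69910 + 9297 = 79207 km = 7.9207×10⁷ m.
r_a = 69910 + 160600 = 230510 km = 2.3051×10⁸ m.
Semi-major axis a = (r_p + r_a)/2 = (79207 + 2.3051×10⁵)/2 = 1.5486×10⁵ km = 1.549×10⁸ m.
By Kepler's third law T = 2π√(a³/μ) = 2π × 5.414×10³ = 3.402×10⁴ s.
= 566.9 minutes.

T ≈ 566.9 minutes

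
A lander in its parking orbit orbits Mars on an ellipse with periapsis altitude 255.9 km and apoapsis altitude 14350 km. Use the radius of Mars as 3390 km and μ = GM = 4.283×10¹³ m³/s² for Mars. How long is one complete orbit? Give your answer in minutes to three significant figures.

r_p = 3390 + 255.9 = 3645.9 km = 3.6459×10⁶ m.
r_a = 3390 + 14350 = 17740 km = 1.7740×10⁷ m.
Semi-major axis a = (r_p + r_a)/2 = (3645.9 + 17740)/2 = 10693 km = 1.069×10⁷ m.
By Kepler's third law T = 2π√(a³/μ) = 2π × 5.343×10³ = 3.357×10⁴ s.
= 559.5 minutes.

T ≈ 560 minutes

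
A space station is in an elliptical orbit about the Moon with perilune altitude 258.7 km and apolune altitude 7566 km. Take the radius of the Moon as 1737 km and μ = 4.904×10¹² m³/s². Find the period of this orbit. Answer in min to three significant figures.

r_p = 1737 + 258.7 = 1995.7 km = 1.9957×10⁶ m.
r_a = 1737 + 7566 = 9303.0 km = 9.3030×10⁶ m.
Semi-major axis a = (r_p + r_a)/2 = (1995.7 + 9303.0)/2 = 5649.4 km = 5.649×10⁶ m.
By Kepler's third law T = 2π√(a³/μ) = 2π × 6.063×10³ = 3.810×10⁴ s.
= 635.0 min.

T ≈ 635 min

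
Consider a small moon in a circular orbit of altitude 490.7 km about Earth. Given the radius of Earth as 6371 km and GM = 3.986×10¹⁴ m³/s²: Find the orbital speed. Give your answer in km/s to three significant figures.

v ≈ 7.62 km/s

r = 6371 + 490.7 = 6861.7 km = 6.8617×10⁶ m.
For a circular orbit v = √(μ/r) = √(3.986×10¹⁴ / 6.862×10⁶) = √(5.809×10⁷) = 7622 m/s.
That is 7.622 km/s.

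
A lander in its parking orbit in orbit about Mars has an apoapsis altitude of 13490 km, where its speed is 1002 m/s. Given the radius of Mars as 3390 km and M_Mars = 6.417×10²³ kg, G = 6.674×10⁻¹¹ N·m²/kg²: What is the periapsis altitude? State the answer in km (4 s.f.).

μ = GM = 6.674×10⁻¹¹ × 6.417×10²³ = 4.283×10¹³ m³/s².
r_a = 3390 + 13490 = 16880 km = 1.688×10⁷ m.
Specific energy ε = v²/2 − μ/r = -2.035×10⁶ J/kg, so a = −μ/(2ε) = 1.052×10⁷ m.
The apsides satisfy r_p + r_a = 2a, so the periapsis radius is 2a − r_a = 4.164×10⁶ m = 4163.7 km.
Periapsis altitude = 4163.7 − 3390 = 773.73 km.

periapsis altitude ≈ 773.7 km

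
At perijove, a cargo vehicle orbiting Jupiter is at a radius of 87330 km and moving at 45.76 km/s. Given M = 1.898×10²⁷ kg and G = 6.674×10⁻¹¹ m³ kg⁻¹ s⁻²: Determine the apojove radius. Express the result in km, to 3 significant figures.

μ = GM = 6.674×10⁻¹¹ × 1.898×10²⁷ = 1.267×10¹⁷ m³/s².
r_p = 8.733×10⁷ m.
Specific energy ε = v²/2 − μ/r = -4.035×10⁸ J/kg, so a = −μ/(2ε) = 1.570×10⁸ m.
The apsides satisfy r_p + r_a = 2a, so the apojove radius is 2a − r_p = 2.266×10⁸ m = 2.2659×10⁵ km.

apojove radius ≈ 2.27×10⁵ km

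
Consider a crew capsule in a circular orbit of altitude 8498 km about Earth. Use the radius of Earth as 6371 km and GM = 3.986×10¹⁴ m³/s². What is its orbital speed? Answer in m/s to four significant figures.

r = 6371 + 8498 = 14869 km = 1.4869×10⁷ m.
For a circular orbit v = √(μ/r) = √(3.986×10¹⁴ / 1.487×10⁷) = √(2.681×10⁷) = 5178 m/s.

v ≈ 5178 m/s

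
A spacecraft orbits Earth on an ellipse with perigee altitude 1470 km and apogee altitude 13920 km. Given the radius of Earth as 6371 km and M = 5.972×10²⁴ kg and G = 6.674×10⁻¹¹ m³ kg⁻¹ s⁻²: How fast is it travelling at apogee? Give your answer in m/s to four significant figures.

μ = GM = 6.674×10⁻¹¹ × 5.972×10²⁴ = 3.986×10¹⁴ m³/s².
r_p = 6371 + 1470 = 7841.0 km = 7.8410×10⁶ m.
r_a = 6371 + 13920 = 20291 km = 2.0291×10⁷ m.
Semi-major axis a = (r_p + r_a)/2 = 14066 km = 1.407×10⁷ m.
Vis-viva: v² = μ(2/r − 1/a) = 3.986×10¹⁴ × (9.857×10⁻⁸ − 7.109×10⁻⁸) = 1.095×10⁷ m²/s².
v = 3309 m/s.

v ≈ 3309 m/s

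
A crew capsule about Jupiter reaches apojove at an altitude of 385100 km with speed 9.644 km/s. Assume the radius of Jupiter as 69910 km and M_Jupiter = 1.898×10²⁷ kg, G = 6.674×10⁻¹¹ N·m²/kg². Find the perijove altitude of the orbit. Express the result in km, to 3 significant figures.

perijove altitude ≈ 21300 km

μ = GM = 6.674×10⁻¹¹ × 1.898×10²⁷ = 1.267×10¹⁷ m³/s².
r_a = 69910 + 385100 = 4.5501×10⁵ km = 4.550×10⁸ m.
Specific energy ε = v²/2 − μ/r = -2.319×10⁸ J/kg, so a = −μ/(2ε) = 2.731×10⁸ m.
The apsides satisfy r_p + r_a = 2a, so the perijove radius is 2a − r_a = 9.125×10⁷ m = 91247 km.
Perijove altitude = 91247 − 69910 = 21337 km.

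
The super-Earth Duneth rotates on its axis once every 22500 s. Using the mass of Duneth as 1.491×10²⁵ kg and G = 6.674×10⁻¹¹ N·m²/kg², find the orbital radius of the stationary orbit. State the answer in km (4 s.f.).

r_sync ≈ 23370 km

μ = GM = 6.674×10⁻¹¹ × 1.491×10²⁵ = 9.951×10¹⁴ m³/s².
A synchronous orbit has period T, so by Kepler's third law a = (μT²/4π²)^(1/3).
μT²/4π² = 9.951×10¹⁴ × (2.250×10⁴)² / 39.48 = 1.276×10²² m³.
a = 2.337×10⁷ m = 23368 km.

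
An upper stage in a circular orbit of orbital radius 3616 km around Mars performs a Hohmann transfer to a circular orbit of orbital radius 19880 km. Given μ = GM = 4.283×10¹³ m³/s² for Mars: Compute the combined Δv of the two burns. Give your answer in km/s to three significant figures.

Δv_total ≈ 1.69 km/s

r₁ = 3616 km = 3.616×10⁶ m.
r₂ = 19880 km = 1.988×10⁷ m.
Transfer ellipse a_t = (r₁ + r₂)/2 = 1.175×10⁷ m.
At r₁: circular v_c1 = √(μ/r₁) = 3442 m/s; transfer-periapsis v_p = √[μ(2/r₁ − 1/a_t)] = 4477 m/s.
Δv₁ = v_p − v_c1 = 1035 m/s.
At r₂: circular v_c2 = √(μ/r₂) = 1468 m/s; transfer-apoapsis v_a = √[μ(2/r₂ − 1/a_t)] = 814.3 m/s.
Δv₂ = v_c2 − v_a = 653.5 m/s.
Total Δv = Δv₁ + Δv₂ = 1689 m/s = 1.689 km/s.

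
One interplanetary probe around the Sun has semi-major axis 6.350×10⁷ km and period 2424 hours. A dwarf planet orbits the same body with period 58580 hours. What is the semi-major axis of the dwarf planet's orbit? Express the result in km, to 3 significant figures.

Kepler's third law: a³ ∝ T², so a₂ = a₁ (T₂/T₁)^(2/3).
T₂/T₁ = 24.17, (T₂/T₁)^(2/3) = 8.359.
a₂ = 6.350×10⁷ × 8.359 = 5.308×10⁸ km.

a₂ ≈ 5.31×10⁸ km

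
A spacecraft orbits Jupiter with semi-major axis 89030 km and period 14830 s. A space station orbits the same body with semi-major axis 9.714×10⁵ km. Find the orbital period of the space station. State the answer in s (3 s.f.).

T₂ ≈ 5.34×10⁵ s

Kepler's third law: T² ∝ a³, so T₂ = T₁ (a₂/a₁)^(3/2).
a₂/a₁ = 10.91, (a₂/a₁)^(3/2) = 36.04.
T₂ = 14830 × 36.04 = 5.345×10⁵ s.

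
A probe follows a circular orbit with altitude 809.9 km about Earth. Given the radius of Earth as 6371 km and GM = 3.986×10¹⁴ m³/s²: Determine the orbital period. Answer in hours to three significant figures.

T ≈ 1.68 hours

r = 6371 + 809.9 = 7180.9 km = 7.1809×10⁶ m.
Kepler's third law: T = 2π√(r³/μ) = 2π√((7.181×10⁶)³ / 3.986×10¹⁴).
r³/μ = 9.290×10⁵ s², so T = 2π × 9.638×10² = 6.056×10³ s.
Converting: 6.056×10³ s ÷ 3600 = 1.682 hours.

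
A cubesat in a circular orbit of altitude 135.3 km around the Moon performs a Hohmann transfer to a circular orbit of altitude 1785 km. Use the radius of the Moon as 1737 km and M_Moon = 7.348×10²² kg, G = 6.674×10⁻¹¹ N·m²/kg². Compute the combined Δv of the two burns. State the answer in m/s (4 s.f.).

μ = GM = 6.674×10⁻¹¹ × 7.348×10²² = 4.904×10¹² m³/s².
r₁ = 1737 + 135.3 = 1872.3 km = 1.8723×10⁶ m.
r₂ = 1737 + 1785 = 3522.0 km = 3.5220×10⁶ m.
Transfer ellipse a_t = (r₁ + r₂)/2 = 2.697×10⁶ m.
At r₁: circular v_c1 = √(μ/r₁) = 1618 m/s; transfer-perilune v_p = √[μ(2/r₁ − 1/a_t)] = 1849 m/s.
Δv₁ = v_p − v_c1 = 231.0 m/s.
At r₂: circular v_c2 = √(μ/r₂) = 1180 m/s; transfer-apolune v_a = √[μ(2/r₂ − 1/a_t)] = 983.1 m/s.
Δv₂ = v_c2 − v_a = 196.9 m/s.
Total Δv = Δv₁ + Δv₂ = 427.8 m/s.

Δv_total ≈ 427.8 m/s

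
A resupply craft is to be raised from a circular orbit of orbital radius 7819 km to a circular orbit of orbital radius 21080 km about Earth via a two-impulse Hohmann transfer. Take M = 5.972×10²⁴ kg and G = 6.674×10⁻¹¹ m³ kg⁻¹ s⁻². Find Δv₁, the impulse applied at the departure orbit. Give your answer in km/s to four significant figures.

Δv ≈ 1.484 km/s

μ = GM = 6.674×10⁻¹¹ × 5.972×10²⁴ = 3.986×10¹⁴ m³/s².
r₁ = 7819 km = 7.819×10⁶ m.
r₂ = 21080 km = 2.108×10⁷ m.
Transfer ellipse a_t = (r₁ + r₂)/2 = 1.445×10⁷ m.
At r₁: circular v_c1 = √(μ/r₁) = 7140 m/s; transfer-perigee v_p = √[μ(2/r₁ − 1/a_t)] = 8624 m/s.
Δv₁ = v_p − v_c1 = 1484 m/s.
= 1.484 km/s.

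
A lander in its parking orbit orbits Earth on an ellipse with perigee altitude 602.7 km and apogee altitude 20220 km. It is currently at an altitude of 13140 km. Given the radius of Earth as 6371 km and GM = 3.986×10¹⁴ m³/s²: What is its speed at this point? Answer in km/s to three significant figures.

v ≈ 4.14 km/s

r_p = 6371 + 602.7 = 6973.7 km = 6.9737×10⁶ m.
r_a = 6371 + 20220 = 26591 km = 2.6591×10⁷ m.
r = 6371 + 13140 = 19511 km = 1.951×10⁷ m.
Semi-major axis a = (r_p + r_a)/2 = 16782 km = 1.678×10⁷ m.
Vis-viva: v² = μ(2/r − 1/a) = 3.986×10¹⁴ × (1.025×10⁻⁷ − 5.959×10⁻⁸) = 1.711×10⁷ m²/s².
v = 4136 m/s = 4.136 km/s.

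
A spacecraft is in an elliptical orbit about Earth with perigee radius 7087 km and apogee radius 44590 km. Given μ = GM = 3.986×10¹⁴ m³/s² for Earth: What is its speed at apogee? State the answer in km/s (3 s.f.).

v ≈ 1.57 km/s

Semi-major axis a = (r_p + r_a)/2 = 25838 km = 2.584×10⁷ m.
Vis-viva: v² = μ(2/r − 1/a) = 3.986×10¹⁴ × (4.485×10⁻⁸ − 3.870×10⁻⁸) = 2.452×10⁶ m²/s².
v = 1566 m/s = 1.566 km/s.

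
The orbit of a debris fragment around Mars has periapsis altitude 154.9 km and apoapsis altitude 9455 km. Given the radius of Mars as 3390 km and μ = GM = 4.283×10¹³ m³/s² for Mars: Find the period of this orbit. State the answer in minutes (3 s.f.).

T ≈ 375 minutes

r_p = 3390 + 154.9 = 3544.9 km = 3.5449×10⁶ m.
r_a = 3390 + 9455 = 12845 km = 1.2845×10⁷ m.
Semi-major axis a = (r_p + r_a)/2 = (3544.9 + 12845)/2 = 8195.0 km = 8.195×10⁶ m.
By Kepler's third law T = 2π√(a³/μ) = 2π × 3.585×10³ = 2.252×10⁴ s.
= 375.4 minutes.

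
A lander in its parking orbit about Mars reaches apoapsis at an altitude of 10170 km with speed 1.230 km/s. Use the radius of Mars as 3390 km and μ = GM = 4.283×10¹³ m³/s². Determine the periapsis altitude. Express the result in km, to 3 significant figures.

r_a = 3390 + 10170 = 13560 km = 1.356×10⁷ m.
Specific energy ε = v²/2 − μ/r = -2.402×10⁶ J/kg, so a = −μ/(2ε) = 8.915×10⁶ m.
The apsides satisfy r_p + r_a = 2a, so the periapsis radius is 2a − r_a = 4.270×10⁶ m = 4270.2 km.
Periapsis altitude = 4270.2 − 3390 = 880.20 km.

periapsis altitude ≈ 880 km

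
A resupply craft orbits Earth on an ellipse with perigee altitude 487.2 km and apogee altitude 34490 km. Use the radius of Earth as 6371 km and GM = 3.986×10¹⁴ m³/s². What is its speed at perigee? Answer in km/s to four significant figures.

v ≈ 9.977 km/s

r_p = 6371 + 487.2 = 6858.2 km = 6.8582×10⁶ m.
r_a = 6371 + 34490 = 40861 km = 4.0861×10⁷ m.
Semi-major axis a = (r_p + r_a)/2 = 23860 km = 2.386×10⁷ m.
Vis-viva: v² = μ(2/r − 1/a) = 3.986×10¹⁴ × (2.916×10⁻⁷ − 4.191×10⁻⁸) = 9.953×10⁷ m²/s².
v = 9977 m/s = 9.977 km/s.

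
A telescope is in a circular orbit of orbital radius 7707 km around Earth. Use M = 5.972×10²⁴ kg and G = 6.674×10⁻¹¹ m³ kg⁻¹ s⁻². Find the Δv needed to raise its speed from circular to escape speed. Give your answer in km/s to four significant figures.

Δv ≈ 2.979 km/s

μ = GM = 6.674×10⁻¹¹ × 5.972×10²⁴ = 3.986×10¹⁴ m³/s².
r = 7707 km = 7.707×10⁶ m.
Circular speed v_c = √(μ/r) = 7191 m/s.
Escape speed v_esc = √(2μ/r) = √2 × v_c = 10170 m/s.
Δv = v_esc − v_c = 2979 m/s = 2.979 km/s.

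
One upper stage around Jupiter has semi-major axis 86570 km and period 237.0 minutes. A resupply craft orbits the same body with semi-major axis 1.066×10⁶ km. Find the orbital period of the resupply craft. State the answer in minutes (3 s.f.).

T₂ ≈ 10200 minutes

Kepler's third law: T² ∝ a³, so T₂ = T₁ (a₂/a₁)^(3/2).
a₂/a₁ = 12.31, (a₂/a₁)^(3/2) = 43.21.
T₂ = 237.0 × 43.21 = 10240 minutes.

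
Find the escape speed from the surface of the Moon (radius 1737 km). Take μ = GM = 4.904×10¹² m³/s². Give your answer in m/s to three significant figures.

v_esc ≈ 2380 m/s

r = R = 1.737×10⁶ m.
Escape speed v_esc = √(2μ/r) = √(2 × 4.904×10¹² / 1.737×10⁶) = √(5.647×10⁶) = 2376 m/s.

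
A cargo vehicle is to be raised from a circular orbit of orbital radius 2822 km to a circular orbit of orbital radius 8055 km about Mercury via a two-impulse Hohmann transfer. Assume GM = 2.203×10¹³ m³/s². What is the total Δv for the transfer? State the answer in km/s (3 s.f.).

r₁ = 2822 km = 2.822×10⁶ m.
r₂ = 8055 km = 8.055×10⁶ m.
Transfer ellipse a_t = (r₁ + r₂)/2 = 5.438×10⁶ m.
At r₁: circular v_c1 = √(μ/r₁) = 2794 m/s; transfer-periherm v_p = √[μ(2/r₁ − 1/a_t)] = 3400 m/s.
Δv₁ = v_p − v_c1 = 606.3 m/s.
At r₂: circular v_c2 = √(μ/r₂) = 1654 m/s; transfer-apoherm v_a = √[μ(2/r₂ − 1/a_t)] = 1191 m/s.
Δv₂ = v_c2 − v_a = 462.5 m/s.
Total Δv = Δv₁ + Δv₂ = 1069 m/s = 1.069 km/s.

Δv_total ≈ 1.07 km/s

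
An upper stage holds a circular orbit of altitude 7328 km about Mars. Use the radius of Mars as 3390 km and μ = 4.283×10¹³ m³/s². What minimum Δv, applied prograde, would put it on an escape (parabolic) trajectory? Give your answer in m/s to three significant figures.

Δv ≈ 828 m/s

r = 3390 + 7328 = 10718 km = 1.0718×10⁷ m.
Circular speed v_c = √(μ/r) = 1999 m/s.
Escape speed v_esc = √(2μ/r) = √2 × v_c = 2827 m/s.
Δv = v_esc − v_c = 828.0 m/s.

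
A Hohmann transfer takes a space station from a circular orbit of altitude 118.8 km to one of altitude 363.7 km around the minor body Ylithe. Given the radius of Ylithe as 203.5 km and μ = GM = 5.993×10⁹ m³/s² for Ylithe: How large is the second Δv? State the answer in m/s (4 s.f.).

Δv ≈ 15.29 m/s

r₁ = 203.5 + 118.8 = 322.30 km = 3.2230×10⁵ m.
r₂ = 203.5 + 363.7 = 567.20 km = 5.6720×10⁵ m.
Transfer ellipse a_t = (r₁ + r₂)/2 = 4.448×10⁵ m.
At r₁: circular v_c1 = √(μ/r₁) = 136.4 m/s; transfer-periapsis v_p = √[μ(2/r₁ − 1/a_t)] = 154.0 m/s.
At r₂: circular v_c2 = √(μ/r₂) = 102.8 m/s; transfer-apoapsis v_a = √[μ(2/r₂ − 1/a_t)] = 87.50 m/s.
Δv₂ = v_c2 − v_a = 15.29 m/s.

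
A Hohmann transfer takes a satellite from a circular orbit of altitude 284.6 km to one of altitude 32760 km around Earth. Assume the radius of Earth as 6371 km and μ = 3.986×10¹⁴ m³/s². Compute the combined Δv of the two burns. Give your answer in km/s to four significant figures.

r₁ = 6371 + 284.6 = 6655.6 km = 6.6556×10⁶ m.
r₂ = 6371 + 32760 = 39131 km = 3.9131×10⁷ m.
Transfer ellipse a_t = (r₁ + r₂)/2 = 2.289×10⁷ m.
At r₁: circular v_c1 = √(μ/r₁) = 7739 m/s; transfer-perigee v_p = √[μ(2/r₁ − 1/a_t)] = 10120 m/s.
Δv₁ = v_p − v_c1 = 2379 m/s.
At r₂: circular v_c2 = √(μ/r₂) = 3192 m/s; transfer-apogee v_a = √[μ(2/r₂ − 1/a_t)] = 1721 m/s.
Δv₂ = v_c2 − v_a = 1471 m/s.
Total Δv = Δv₁ + Δv₂ = 3850 m/s = 3.850 km/s.

Δv_total ≈ 3.850 km/s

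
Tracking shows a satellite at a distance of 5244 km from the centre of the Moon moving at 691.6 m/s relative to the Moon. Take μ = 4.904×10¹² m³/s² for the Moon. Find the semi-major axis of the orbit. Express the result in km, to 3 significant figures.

r = 5.244×10⁶ m.
Vis-viva rearranged: 1/a = 2/r − v²/μ = 3.814×10⁻⁷ − 9.753×10⁻⁸ = 2.839×10⁻⁷ m⁻¹.
a = 3.523×10⁶ m = 3522.9 km.

a ≈ 3520 km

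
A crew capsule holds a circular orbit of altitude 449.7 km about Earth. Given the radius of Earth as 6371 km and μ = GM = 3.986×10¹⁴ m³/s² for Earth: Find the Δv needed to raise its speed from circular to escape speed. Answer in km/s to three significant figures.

Δv ≈ 3.17 km/s

r = 6371 + 449.7 = 6820.7 km = 6.8207×10⁶ m.
Circular speed v_c = √(μ/r) = 7645 m/s.
Escape speed v_esc = √(2μ/r) = √2 × v_c = 10810 m/s.
Δv = v_esc − v_c = 3166 m/s = 3.166 km/s.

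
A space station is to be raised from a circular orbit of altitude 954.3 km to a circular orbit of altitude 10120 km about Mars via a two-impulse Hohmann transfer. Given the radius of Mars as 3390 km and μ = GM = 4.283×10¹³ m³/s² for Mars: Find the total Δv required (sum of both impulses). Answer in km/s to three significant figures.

r₁ = 3390 + 954.3 = 4344.3 km = 4.3443×10⁶ m.
r₂ = 3390 + 10120 = 13510 km = 1.3510×10⁷ m.
Transfer ellipse a_t = (r₁ + r₂)/2 = 8.927×10⁶ m.
At r₁: circular v_c1 = √(μ/r₁) = 3140 m/s; transfer-periapsis v_p = √[μ(2/r₁ − 1/a_t)] = 3863 m/s.
Δv₁ = v_p − v_c1 = 722.8 m/s.
At r₂: circular v_c2 = √(μ/r₂) = 1781 m/s; transfer-apoapsis v_a = √[μ(2/r₂ − 1/a_t)] = 1242 m/s.
Δv₂ = v_c2 − v_a = 538.4 m/s.
Total Δv = Δv₁ + Δv₂ = 1261 m/s = 1.261 km/s.

Δv_total ≈ 1.26 km/s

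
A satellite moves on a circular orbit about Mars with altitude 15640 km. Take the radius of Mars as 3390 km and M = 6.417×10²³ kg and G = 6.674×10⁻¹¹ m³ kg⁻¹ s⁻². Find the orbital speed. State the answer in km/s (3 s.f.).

v ≈ 1.50 km/s

μ = GM = 6.674×10⁻¹¹ × 6.417×10²³ = 4.283×10¹³ m³/s².
r = 3390 + 15640 = 19030 km = 1.9030×10⁷ m.
For a circular orbit v = √(μ/r) = √(4.283×10¹³ / 1.903×10⁷) = √(2.251×10⁶) = 1500 m/s.
That is 1.500 km/s.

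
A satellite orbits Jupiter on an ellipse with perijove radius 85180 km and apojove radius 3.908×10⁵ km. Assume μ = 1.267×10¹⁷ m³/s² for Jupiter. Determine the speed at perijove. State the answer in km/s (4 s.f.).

Semi-major axis a = (r_p + r_a)/2 = 2.3799×10⁵ km = 2.380×10⁸ m.
Vis-viva: v² = μ(2/r − 1/a) = 1.267×10¹⁷ × (2.348×10⁻⁸ − 4.202×10⁻⁹) = 2.443×10⁹ m²/s².
v = 49420 m/s = 49.42 km/s.

v ≈ 49.42 km/s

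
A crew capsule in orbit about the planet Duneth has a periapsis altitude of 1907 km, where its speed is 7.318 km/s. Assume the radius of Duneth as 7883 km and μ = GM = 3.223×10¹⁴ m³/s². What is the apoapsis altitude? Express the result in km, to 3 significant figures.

r_p = 7883 + 1907 = 9790.0 km = 9.790×10⁶ m.
Specific energy ε = v²/2 − μ/r = -6.145×10⁶ J/kg, so a = −μ/(2ε) = 2.623×10⁷ m.
The apsides satisfy r_p + r_a = 2a, so the apoapsis radius is 2a − r_p = 4.266×10⁷ m = 42661 km.
Apoapsis altitude = 42661 − 7883 = 34778 km.

apoapsis altitude ≈ 34800 km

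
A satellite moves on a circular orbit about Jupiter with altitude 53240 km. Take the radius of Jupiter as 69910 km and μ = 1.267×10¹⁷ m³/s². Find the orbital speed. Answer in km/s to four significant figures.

v ≈ 32.08 km/s

r = 69910 + 53240 = 123150 km = 1.2315×10⁸ m.
For a circular orbit v = √(μ/r) = √(1.267×10¹⁷ / 1.232×10⁸) = √(1.029×10⁹) = 32080 m/s.
That is 32.08 km/s.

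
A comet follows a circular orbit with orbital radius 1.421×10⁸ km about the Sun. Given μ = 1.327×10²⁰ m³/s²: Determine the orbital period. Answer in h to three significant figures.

T ≈ 8120 h

r = 1.421×10⁸ km = 1.421×10¹¹ m.
Kepler's third law: T = 2π√(r³/μ) = 2π√((1.421×10¹¹)³ / 1.327×10²⁰).
r³/μ = 2.162×10¹³ s², so T = 2π × 4.650×10⁶ = 2.922×10⁷ s.
Converting: 2.922×10⁷ s ÷ 3600 = 8116 h.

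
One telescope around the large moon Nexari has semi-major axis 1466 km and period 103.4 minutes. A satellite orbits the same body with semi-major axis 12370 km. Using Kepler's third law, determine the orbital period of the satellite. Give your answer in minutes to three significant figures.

T₂ ≈ 2530 minutes

Kepler's third law: T² ∝ a³, so T₂ = T₁ (a₂/a₁)^(3/2).
a₂/a₁ = 8.438, (a₂/a₁)^(3/2) = 24.51.
T₂ = 103.4 × 24.51 = 2534 minutes.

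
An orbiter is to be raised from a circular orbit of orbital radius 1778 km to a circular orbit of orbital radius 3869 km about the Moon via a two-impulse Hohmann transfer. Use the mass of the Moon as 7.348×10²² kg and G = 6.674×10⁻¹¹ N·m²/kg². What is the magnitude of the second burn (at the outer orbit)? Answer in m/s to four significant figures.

μ = GM = 6.674×10⁻¹¹ × 7.348×10²² = 4.904×10¹² m³/s².
r₁ = 1778 km = 1.778×10⁶ m.
r₂ = 3869 km = 3.869×10⁶ m.
Transfer ellipse a_t = (r₁ + r₂)/2 = 2.824×10⁶ m.
At r₁: circular v_c1 = √(μ/r₁) = 1661 m/s; transfer-perilune v_p = √[μ(2/r₁ − 1/a_t)] = 1944 m/s.
At r₂: circular v_c2 = √(μ/r₂) = 1126 m/s; transfer-apolune v_a = √[μ(2/r₂ − 1/a_t)] = 893.4 m/s.
Δv₂ = v_c2 − v_a = 232.4 m/s.

Δv ≈ 232.4 m/s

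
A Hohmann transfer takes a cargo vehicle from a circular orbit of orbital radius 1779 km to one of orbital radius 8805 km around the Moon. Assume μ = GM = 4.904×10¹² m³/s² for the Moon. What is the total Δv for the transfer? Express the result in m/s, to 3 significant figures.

r₁ = 1779 km = 1.779×10⁶ m.
r₂ = 8805 km = 8.805×10⁶ m.
Transfer ellipse a_t = (r₁ + r₂)/2 = 5.292×10⁶ m.
At r₁: circular v_c1 = √(μ/r₁) = 1660 m/s; transfer-perilune v_p = √[μ(2/r₁ − 1/a_t)] = 2142 m/s.
Δv₁ = v_p − v_c1 = 481.3 m/s.
At r₂: circular v_c2 = √(μ/r₂) = 746.3 m/s; transfer-apolune v_a = √[μ(2/r₂ − 1/a_t)] = 432.7 m/s.
Δv₂ = v_c2 − v_a = 313.6 m/s.
Total Δv = Δv₁ + Δv₂ = 794.9 m/s.

Δv_total ≈ 795 m/s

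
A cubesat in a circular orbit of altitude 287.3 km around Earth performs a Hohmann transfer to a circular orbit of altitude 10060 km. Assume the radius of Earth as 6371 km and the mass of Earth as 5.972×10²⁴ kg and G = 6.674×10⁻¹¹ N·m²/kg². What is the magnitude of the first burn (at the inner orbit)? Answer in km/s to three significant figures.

Δv ≈ 1.49 km/s

μ = GM = 6.674×10⁻¹¹ × 5.972×10²⁴ = 3.986×10¹⁴ m³/s².
r₁ = 6371 + 287.3 = 6658.3 km = 6.6583×10⁶ m.
r₂ = 6371 + 10060 = 16431 km = 1.6431×10⁷ m.
Transfer ellipse a_t = (r₁ + r₂)/2 = 1.154×10⁷ m.
At r₁: circular v_c1 = √(μ/r₁) = 7737 m/s; transfer-perigee v_p = √[μ(2/r₁ − 1/a_t)] = 9230 m/s.
Δv₁ = v_p − v_c1 = 1493 m/s.
= 1.493 km/s.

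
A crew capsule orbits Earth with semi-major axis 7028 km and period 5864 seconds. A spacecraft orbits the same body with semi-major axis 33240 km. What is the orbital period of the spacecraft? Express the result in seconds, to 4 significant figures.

Kepler's third law: T² ∝ a³, so T₂ = T₁ (a₂/a₁)^(3/2).
a₂/a₁ = 4.730, (a₂/a₁)^(3/2) = 10.29.
T₂ = 5864 × 10.29 = 60320 seconds.

T₂ ≈ 60320 seconds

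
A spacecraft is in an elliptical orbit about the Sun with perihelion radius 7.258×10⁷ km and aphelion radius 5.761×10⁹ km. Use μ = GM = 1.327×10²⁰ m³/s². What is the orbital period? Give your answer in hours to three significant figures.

Semi-major axis a = (r_p + r_a)/2 = (7.2580×10⁷ + 5.7610×10⁹)/2 = 2.9168×10⁹ km = 2.917×10¹² m.
By Kepler's third law T = 2π√(a³/μ) = 2π × 4.324×10⁸ = 2.717×10⁹ s.
= 7.547×10⁵ hours.

T ≈ 755000 hours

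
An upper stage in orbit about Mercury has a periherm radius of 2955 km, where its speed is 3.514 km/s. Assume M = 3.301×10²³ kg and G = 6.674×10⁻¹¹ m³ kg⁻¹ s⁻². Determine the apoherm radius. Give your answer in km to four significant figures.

μ = GM = 6.674×10⁻¹¹ × 3.301×10²³ = 2.203×10¹³ m³/s².
r_p = 2.955×10⁶ m.
Specific energy ε = v²/2 − μ/r = -1.281×10⁶ J/kg, so a = −μ/(2ε) = 8.597×10⁶ m.
The apsides satisfy r_p + r_a = 2a, so the apoherm radius is 2a − r_p = 1.424×10⁷ m = 14238 km.

apoherm radius ≈ 14240 km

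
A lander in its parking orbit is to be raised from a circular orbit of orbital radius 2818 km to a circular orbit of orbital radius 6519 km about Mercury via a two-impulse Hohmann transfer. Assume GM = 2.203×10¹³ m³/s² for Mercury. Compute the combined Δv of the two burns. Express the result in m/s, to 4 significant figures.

Δv_total ≈ 918.1 m/s

r₁ = 2818 km = 2.818×10⁶ m.
r₂ = 6519 km = 6.519×10⁶ m.
Transfer ellipse a_t = (r₁ + r₂)/2 = 4.668×10⁶ m.
At r₁: circular v_c1 = √(μ/r₁) = 2796 m/s; transfer-periherm v_p = √[μ(2/r₁ − 1/a_t)] = 3304 m/s.
Δv₁ = v_p − v_c1 = 508.0 m/s.
At r₂: circular v_c2 = √(μ/r₂) = 1838 m/s; transfer-apoherm v_a = √[μ(2/r₂ − 1/a_t)] = 1428 m/s.
Δv₂ = v_c2 − v_a = 410.1 m/s.
Total Δv = Δv₁ + Δv₂ = 918.1 m/s.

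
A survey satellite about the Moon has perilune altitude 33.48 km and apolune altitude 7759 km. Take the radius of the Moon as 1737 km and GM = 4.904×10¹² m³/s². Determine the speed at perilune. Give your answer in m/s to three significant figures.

v ≈ 2160 m/s

r_p = 1737 + 33.48 = 1770.5 km = 1.7705×10⁶ m.
r_a = 1737 + 7759 = 9496.0 km = 9.4960×10⁶ m.
Semi-major axis a = (r_p + r_a)/2 = 5633.2 km = 5.633×10⁶ m.
Vis-viva: v² = μ(2/r − 1/a) = 4.904×10¹² × (1.130×10⁻⁶ − 1.775×10⁻⁷) = 4.669×10⁶ m²/s².
v = 2161 m/s.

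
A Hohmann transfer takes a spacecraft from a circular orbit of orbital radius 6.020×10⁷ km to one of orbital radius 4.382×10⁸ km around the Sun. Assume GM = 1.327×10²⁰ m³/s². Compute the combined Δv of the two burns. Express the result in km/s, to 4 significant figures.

Δv_total ≈ 24.16 km/s

r₁ = 6.020×10⁷ km = 6.020×10¹⁰ m.
r₂ = 4.382×10⁸ km = 4.382×10¹¹ m.
Transfer ellipse a_t = (r₁ + r₂)/2 = 2.492×10¹¹ m.
At r₁: circular v_c1 = √(μ/r₁) = 46950 m/s; transfer-perihelion v_p = √[μ(2/r₁ − 1/a_t)] = 62260 m/s.
Δv₁ = v_p − v_c1 = 15310 m/s.
At r₂: circular v_c2 = √(μ/r₂) = 17400 m/s; transfer-aphelion v_a = √[μ(2/r₂ − 1/a_t)] = 8553 m/s.
Δv₂ = v_c2 − v_a = 8849 m/s.
Total Δv = Δv₁ + Δv₂ = 24160 m/s = 24.16 km/s.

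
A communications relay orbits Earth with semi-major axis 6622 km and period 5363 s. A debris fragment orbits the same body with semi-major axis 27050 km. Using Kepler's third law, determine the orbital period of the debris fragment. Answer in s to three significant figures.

Kepler's third law: T² ∝ a³, so T₂ = T₁ (a₂/a₁)^(3/2).
a₂/a₁ = 4.085, (a₂/a₁)^(3/2) = 8.256.
T₂ = 5363 × 8.256 = 44280 s.

T₂ ≈ 44300 s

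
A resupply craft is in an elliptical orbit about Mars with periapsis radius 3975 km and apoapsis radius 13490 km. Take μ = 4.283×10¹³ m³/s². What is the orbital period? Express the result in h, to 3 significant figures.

T ≈ 6.88 h

Semi-major axis a = (r_p + r_a)/2 = (3975.0 + 13490)/2 = 8732.5 km = 8.732×10⁶ m.
By Kepler's third law T = 2π√(a³/μ) = 2π × 3.943×10³ = 2.478×10⁴ s.
= 6.882 h.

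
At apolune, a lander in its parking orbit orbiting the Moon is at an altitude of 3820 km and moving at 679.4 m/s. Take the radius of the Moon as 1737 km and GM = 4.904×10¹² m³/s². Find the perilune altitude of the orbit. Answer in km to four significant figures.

perilune altitude ≈ 231.0 km

r_a = 1737 + 3820 = 5557.0 km = 5.557×10⁶ m.
Specific energy ε = v²/2 − μ/r = -6.517×10⁵ J/kg, so a = −μ/(2ε) = 3.762×10⁶ m.
The apsides satisfy r_p + r_a = 2a, so the perilune radius is 2a − r_a = 1.968×10⁶ m = 1968.0 km.
Perilune altitude = 1968.0 − 1737 = 230.95 km.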